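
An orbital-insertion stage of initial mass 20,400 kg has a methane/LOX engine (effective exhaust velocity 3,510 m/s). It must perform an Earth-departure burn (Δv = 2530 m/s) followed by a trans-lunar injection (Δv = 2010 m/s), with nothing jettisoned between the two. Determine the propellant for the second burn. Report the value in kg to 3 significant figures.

propellant for the second burn ≈ 4330 kg

After the first burn: m = 20400 × exp(−2530/3510.0) = 20400 × 0.48636 = 9,921.74 kg.
After the second burn: m = 9,921.74 × exp(−2010/3510.0) = 9,921.74 × 0.56403 = 5,596.16 kg.
Second-burn propellant = 9,921.74 − 5,596.16 = 4,325.58 kg.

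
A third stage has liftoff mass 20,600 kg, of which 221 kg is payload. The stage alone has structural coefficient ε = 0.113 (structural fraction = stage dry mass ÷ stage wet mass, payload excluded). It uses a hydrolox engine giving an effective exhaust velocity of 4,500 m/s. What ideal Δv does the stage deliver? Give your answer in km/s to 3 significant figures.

Δv ≈ 9.45 km/s

Stage wet mass = m₀ − payload = 20,600 − 221 = 20,379 kg.
Stage dry mass = ε × stage wet mass = 0.113 × 20,379 = 2,302.83 kg.
Burnout mass m_f = stage dry + payload = 2,302.83 + 221 = 2,523.83 kg.
Rocket equation: Δv = v_e · ln(20,600/2,523.83) = 4500.0 × ln(8.162) = 4500.0 × 2.0995 ≈ 9448 m/s.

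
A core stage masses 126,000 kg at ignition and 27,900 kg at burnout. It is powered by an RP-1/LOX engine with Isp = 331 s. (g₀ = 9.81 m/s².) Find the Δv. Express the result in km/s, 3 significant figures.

Δv ≈ 4.90 km/s

v_e = Isp · g₀ = 331 × 9.81 = 3247.1 m/s.
Δv = v_e · ln(m₀/m_f) = 3247.1 × ln(4.516) = 3247.1 × 1.5077 ≈ 4895.5 m/s.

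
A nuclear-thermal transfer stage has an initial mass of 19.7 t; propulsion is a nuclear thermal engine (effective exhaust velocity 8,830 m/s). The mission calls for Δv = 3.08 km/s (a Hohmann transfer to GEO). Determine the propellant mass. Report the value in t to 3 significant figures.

propellant mass ≈ 5.80 t

m₀/m_f = exp(Δv / v_e) = exp(3080 / 8830.0) = exp(0.3488) = 1.4174.
m_f = 19.7 / 1.4174 = 13.8987 t, so propellant = m₀ − m_f = 19.7 − 13.8987 = 5.8013 t.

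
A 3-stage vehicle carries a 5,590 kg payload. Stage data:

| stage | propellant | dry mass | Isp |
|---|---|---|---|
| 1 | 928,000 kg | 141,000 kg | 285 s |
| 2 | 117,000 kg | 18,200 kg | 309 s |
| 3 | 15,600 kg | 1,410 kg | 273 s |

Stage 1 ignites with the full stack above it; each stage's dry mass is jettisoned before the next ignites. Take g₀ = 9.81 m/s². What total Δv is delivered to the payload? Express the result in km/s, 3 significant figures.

Δv ≈ 11.2 km/s

Ignition mass of stage 1 = 928,000+141,000 + 117,000+18,200 + 15,600+1,410 + 5,590 = 1,226,800 kg.
Stage 1: m₀ = 1,226,800 kg, m_f = 1,226,800 − 928,000 = 298,800 kg; Δv = 285×9.81×ln(4.106) = 2795.9×1.4124 ≈ 3949 m/s.
Stage 2: m₀ = 157,800 kg, m_f = 157,800 − 117,000 = 40,800 kg; Δv = 309×9.81×ln(3.868) = 3031.3×1.3526 ≈ 4100 m/s.
Stage 3: m₀ = 22,600 kg, m_f = 22,600 − 15,600 = 7,000 kg; Δv = 273×9.81×ln(3.229) = 2678.1×1.1720 ≈ 3139 m/s.
Total Δv = 3949 + 4100 + 3139 = 11188 m/s.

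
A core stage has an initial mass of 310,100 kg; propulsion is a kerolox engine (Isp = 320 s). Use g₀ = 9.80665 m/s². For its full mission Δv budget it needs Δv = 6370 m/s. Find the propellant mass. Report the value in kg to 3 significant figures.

v_e = Isp · g₀ = 320 × 9.80665 = 3138.1 m/s.
By the Tsiolkovsky rocket equation, m₀/m_f = exp(Δv / v_e) = exp(6370 / 3138.1) = exp(2.0299) = 7.6131.
m_f = 310,100 / 7.6131 = 40,732.4 kg, so propellant = m₀ − m_f = 310,100 − 40,732.4 = 269,367.6 kg.

propellant mass ≈ 269000 kg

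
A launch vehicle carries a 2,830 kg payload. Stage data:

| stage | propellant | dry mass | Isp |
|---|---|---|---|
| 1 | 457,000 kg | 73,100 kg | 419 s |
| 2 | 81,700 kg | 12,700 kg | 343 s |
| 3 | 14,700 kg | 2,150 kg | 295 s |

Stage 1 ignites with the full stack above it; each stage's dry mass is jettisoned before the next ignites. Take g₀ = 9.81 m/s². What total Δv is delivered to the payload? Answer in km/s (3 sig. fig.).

Δv ≈ 13.3 km/s

Ignition mass of stage 1 = 457,000+73,100 + 81,700+12,700 + 14,700+2,150 + 2,830 = 644,180 kg.
Stage 1: m₀ = 644,180 kg, m_f = 644,180 − 457,000 = 187,180 kg; Δv = 419×9.81×ln(3.442) = 4110.4×1.2359 ≈ 5080 m/s.
Stage 2: m₀ = 114,080 kg, m_f = 114,080 − 81,700 = 32,380 kg; Δv = 343×9.81×ln(3.523) = 3364.8×1.2594 ≈ 4238 m/s.
Stage 3: m₀ = 19,680 kg, m_f = 19,680 − 14,700 = 4,980 kg; Δv = 295×9.81×ln(3.952) = 2894.0×1.3742 ≈ 3977 m/s.
Total Δv = 5080 + 4238 + 3977 = 13295 m/s.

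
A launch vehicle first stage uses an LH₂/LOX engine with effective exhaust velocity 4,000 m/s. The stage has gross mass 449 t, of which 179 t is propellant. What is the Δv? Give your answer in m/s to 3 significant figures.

m_f = m₀ − m_prop = 449 − 179 = 270 t.
Using Δv = v_e ln(m₀/m_f): Δv = v_e · ln(m₀/m_f) = 4000.0 × ln(1.663) = 4000.0 × 0.5086 ≈ 2034.4 m/s.

Δv ≈ 2030 m/s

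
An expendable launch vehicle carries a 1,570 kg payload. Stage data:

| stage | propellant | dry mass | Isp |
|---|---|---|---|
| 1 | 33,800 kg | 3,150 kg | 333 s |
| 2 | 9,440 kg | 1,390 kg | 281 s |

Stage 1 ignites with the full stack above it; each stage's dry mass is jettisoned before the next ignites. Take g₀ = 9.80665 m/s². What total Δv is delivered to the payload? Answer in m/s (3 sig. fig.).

Δv ≈ 7720 m/s

Ignition mass of stage 1 = 33,800+3,150 + 9,440+1,390 + 1,570 = 49,350 kg.
Stage 1: m₀ = 49,350 kg, m_f = 49,350 − 33,800 = 15,550 kg; Δv = 333×9.80665×ln(3.174) = 3265.6×1.1549 ≈ 3771 m/s.
Stage 2: m₀ = 12,400 kg, m_f = 12,400 − 9,440 = 2,960 kg; Δv = 281×9.80665×ln(4.189) = 2755.7×1.4325 ≈ 3948 m/s.
Total Δv = 3771 + 3948 = 7719 m/s.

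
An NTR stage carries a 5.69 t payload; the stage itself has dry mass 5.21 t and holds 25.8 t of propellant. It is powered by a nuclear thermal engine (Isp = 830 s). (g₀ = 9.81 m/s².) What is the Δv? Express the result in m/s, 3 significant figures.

Δv ≈ 9880 m/s

v_e = Isp · g₀ = 830 × 9.81 = 8142.3 m/s.
m₀ = payload + dry + propellant = 5.69 + 5.21 + 25.8 = 36.7 t.
m_f = payload + dry = 5.69 + 5.21 = 10.9 t.
Δv = v_e · ln(m₀/m_f) = 8142.3 × ln(3.367) = 8142.3 × 1.2140 ≈ 9884.9 m/s.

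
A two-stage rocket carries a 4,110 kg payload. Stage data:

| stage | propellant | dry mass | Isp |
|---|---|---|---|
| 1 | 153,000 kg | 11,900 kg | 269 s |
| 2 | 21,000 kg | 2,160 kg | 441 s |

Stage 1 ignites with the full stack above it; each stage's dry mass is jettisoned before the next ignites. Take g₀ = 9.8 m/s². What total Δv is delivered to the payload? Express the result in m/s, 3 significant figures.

Δv ≈ 10500 m/s

Ignition mass of stage 1 = 153,000+11,900 + 21,000+2,160 + 4,110 = 192,170 kg.
Stage 1: m₀ = 192,170 kg, m_f = 192,170 − 153,000 = 39,170 kg; Δv = 269×9.8×ln(4.906) = 2636.2×1.5905 ≈ 4193 m/s.
Stage 2: m₀ = 27,270 kg, m_f = 27,270 − 21,000 = 6,270 kg; Δv = 441×9.8×ln(4.349) = 4321.8×1.4700 ≈ 6353 m/s.
Total Δv = 4193 + 6353 = 10546 m/s.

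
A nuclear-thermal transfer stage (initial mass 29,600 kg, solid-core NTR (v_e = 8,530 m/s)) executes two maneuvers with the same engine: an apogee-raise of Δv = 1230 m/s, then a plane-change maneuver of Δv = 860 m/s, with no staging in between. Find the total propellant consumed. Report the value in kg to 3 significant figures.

total propellant consumed ≈ 6430 kg

After the first burn: m = 29600 × exp(−1230/8530.0) = 29600 × 0.86572 = 25,625.3 kg.
After the second burn: m = 25,625.3 × exp(−860/8530.0) = 25,625.3 × 0.90410 = 23,167.8 kg.
Total propellant = m₀ − m_final = 29600 − 23,167.8 = 6,432.2 kg.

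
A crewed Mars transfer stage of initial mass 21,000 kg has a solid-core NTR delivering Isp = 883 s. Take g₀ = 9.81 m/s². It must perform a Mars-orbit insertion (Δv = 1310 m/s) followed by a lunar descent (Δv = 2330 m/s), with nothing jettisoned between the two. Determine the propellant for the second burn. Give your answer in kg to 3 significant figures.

propellant for the second burn ≈ 4260 kg

v_e = Isp · g₀ = 883 × 9.81 = 8662.2 m/s.
After the first burn: m = 21000 × exp(−1310/8662.2) = 21000 × 0.85965 = 18,052.7 kg.
After the second burn: m = 18,052.7 × exp(−2330/8662.2) = 18,052.7 × 0.76416 = 13,795.2 kg.
Second-burn propellant = 18,052.7 − 13,795.2 = 4,257.5 kg.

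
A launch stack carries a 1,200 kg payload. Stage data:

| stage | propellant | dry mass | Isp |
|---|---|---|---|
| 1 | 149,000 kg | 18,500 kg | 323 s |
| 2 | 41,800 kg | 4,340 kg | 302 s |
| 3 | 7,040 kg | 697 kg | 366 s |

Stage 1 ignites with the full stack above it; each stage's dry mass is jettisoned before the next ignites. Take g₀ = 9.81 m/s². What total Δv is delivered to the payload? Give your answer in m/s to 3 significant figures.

Δv ≈ 13300 m/s

Ignition mass of stage 1 = 149,000+18,500 + 41,800+4,340 + 7,040+697 + 1,200 = 222,577 kg.
Stage 1: m₀ = 222,577 kg, m_f = 222,577 − 149,000 = 73,577 kg; Δv = 323×9.81×ln(3.025) = 3168.6×1.1069 ≈ 3507 m/s.
Stage 2: m₀ = 55,077 kg, m_f = 55,077 − 41,800 = 13,277 kg; Δv = 302×9.81×ln(4.148) = 2962.6×1.4227 ≈ 4215 m/s.
Stage 3: m₀ = 8,937 kg, m_f = 8,937 − 7,040 = 1,897 kg; Δv = 366×9.81×ln(4.711) = 3590.5×1.5499 ≈ 5565 m/s.
Total Δv = 3507 + 4215 + 5565 = 13287 m/s.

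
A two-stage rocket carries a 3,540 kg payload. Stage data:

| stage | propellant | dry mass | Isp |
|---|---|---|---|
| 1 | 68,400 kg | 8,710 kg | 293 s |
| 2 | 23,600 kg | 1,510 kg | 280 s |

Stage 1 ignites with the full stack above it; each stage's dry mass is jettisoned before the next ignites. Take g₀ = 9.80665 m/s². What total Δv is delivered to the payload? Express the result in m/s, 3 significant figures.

Δv ≈ 7760 m/s

Ignition mass of stage 1 = 68,400+8,710 + 23,600+1,510 + 3,540 = 105,760 kg.
Stage 1: m₀ = 105,760 kg, m_f = 105,760 − 68,400 = 37,360 kg; Δv = 293×9.80665×ln(2.831) = 2873.3×1.0406 ≈ 2990 m/s.
Stage 2: m₀ = 28,650 kg, m_f = 28,650 − 23,600 = 5,050 kg; Δv = 280×9.80665×ln(5.673) = 2745.9×1.7358 ≈ 4766 m/s.
Total Δv = 2990 + 4766 = 7756 m/s.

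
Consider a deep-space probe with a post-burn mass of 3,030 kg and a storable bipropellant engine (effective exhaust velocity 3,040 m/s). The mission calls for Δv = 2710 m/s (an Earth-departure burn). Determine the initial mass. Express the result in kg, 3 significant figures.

initial mass ≈ 7390 kg

m₀/m_f = exp(Δv / v_e) = exp(2710 / 3040.0) = exp(0.8914) = 2.4387.
m₀ = m_f × 2.4387 = 3,030 × 2.4387 = 7,389.26 kg.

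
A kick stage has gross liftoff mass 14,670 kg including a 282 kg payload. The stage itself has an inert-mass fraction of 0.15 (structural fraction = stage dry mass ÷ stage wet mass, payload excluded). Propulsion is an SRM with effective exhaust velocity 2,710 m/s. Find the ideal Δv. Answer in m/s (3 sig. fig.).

Δv ≈ 4860 m/s

Stage wet mass = m₀ − payload = 14,670 − 282 = 14,388 kg.
Stage dry mass = ε × stage wet mass = 0.15 × 14,388 = 2,158.2 kg.
Burnout mass m_f = stage dry + payload = 2,158.2 + 282 = 2,440.2 kg.
Rocket equation: Δv = v_e · ln(14,670/2,440.2) = 2710.0 × ln(6.012) = 2710.0 × 1.7937 ≈ 4861 m/s.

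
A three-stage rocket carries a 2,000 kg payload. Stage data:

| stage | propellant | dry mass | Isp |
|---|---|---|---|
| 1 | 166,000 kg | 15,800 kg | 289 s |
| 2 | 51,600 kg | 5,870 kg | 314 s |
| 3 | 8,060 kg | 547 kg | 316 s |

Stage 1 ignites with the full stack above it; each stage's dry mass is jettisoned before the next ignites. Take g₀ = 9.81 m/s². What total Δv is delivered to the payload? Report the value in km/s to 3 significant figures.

Ignition mass of stage 1 = 166,000+15,800 + 51,600+5,870 + 8,060+547 + 2,000 = 249,877 kg.
Stage 1: m₀ = 249,877 kg, m_f = 249,877 − 166,000 = 83,877 kg; Δv = 289×9.81×ln(2.979) = 2835.1×1.0916 ≈ 3095 m/s.
Stage 2: m₀ = 68,077 kg, m_f = 68,077 − 51,600 = 16,477 kg; Δv = 314×9.81×ln(4.132) = 3080.3×1.4187 ≈ 4370 m/s.
Stage 3: m₀ = 10,607 kg, m_f = 10,607 − 8,060 = 2,547 kg; Δv = 316×9.81×ln(4.165) = 3100.0×1.4266 ≈ 4422 m/s.
Total Δv = 3095 + 4370 + 4422 = 11887 m/s.

Δv ≈ 11.9 km/s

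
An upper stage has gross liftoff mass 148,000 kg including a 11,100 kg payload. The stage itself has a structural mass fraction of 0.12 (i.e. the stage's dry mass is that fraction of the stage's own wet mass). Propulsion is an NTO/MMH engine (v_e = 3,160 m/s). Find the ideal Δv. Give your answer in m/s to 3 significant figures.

Δv ≈ 5320 m/s

Stage wet mass = m₀ − payload = 148,000 − 11,100 = 136,900 kg.
Stage dry mass = ε × stage wet mass = 0.12 × 136,900 = 16,428 kg.
Burnout mass m_f = stage dry + payload = 16,428 + 11,100 = 27,528 kg.
Using Δv = v_e ln(m₀/m_f): Δv = v_e · ln(148,000/27,528) = 3160.0 × ln(5.376) = 3160.0 × 1.6820 ≈ 5315 m/s.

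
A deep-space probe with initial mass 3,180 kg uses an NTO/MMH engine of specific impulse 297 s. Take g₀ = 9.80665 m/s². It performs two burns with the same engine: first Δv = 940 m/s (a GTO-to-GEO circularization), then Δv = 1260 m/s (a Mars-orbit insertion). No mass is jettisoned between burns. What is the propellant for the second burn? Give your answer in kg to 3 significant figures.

v_e = Isp · g₀ = 297 × 9.80665 = 2912.6 m/s.
After the first burn: m = 3180 × exp(−940/2912.6) = 3180 × 0.72416 = 2,302.83 kg.
After the second burn: m = 2,302.83 × exp(−1260/2912.6) = 2,302.83 × 0.64882 = 1,494.12 kg.
Second-burn propellant = 2,302.83 − 1,494.12 = 808.71 kg.

propellant for the second burn ≈ 809 kg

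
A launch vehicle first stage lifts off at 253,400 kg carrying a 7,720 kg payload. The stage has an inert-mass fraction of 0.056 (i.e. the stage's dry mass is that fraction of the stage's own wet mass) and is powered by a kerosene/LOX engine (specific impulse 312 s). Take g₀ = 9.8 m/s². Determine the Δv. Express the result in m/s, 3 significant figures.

Stage wet mass = m₀ − payload = 253,400 − 7,720 = 245,680 kg.
Stage dry mass = ε × stage wet mass = 0.056 × 245,680 = 13,758.1 kg.
Burnout mass m_f = stage dry + payload = 13,758.1 + 7,720 = 21,478.1 kg.
v_e = Isp · g₀ = 312 × 9.8 = 3057.6 m/s.
From the ideal rocket equation, Δv = v_e · ln(253,400/21,478.1) = 3057.6 × ln(11.8) = 3057.6 × 2.4679 ≈ 7546 m/s.

Δv ≈ 7550 m/s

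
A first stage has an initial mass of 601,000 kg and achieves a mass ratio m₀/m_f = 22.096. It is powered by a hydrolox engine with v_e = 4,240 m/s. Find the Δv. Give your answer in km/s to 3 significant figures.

Rocket equation: Δv = v_e · ln(22.096) = 4240.0 × 3.0954 ≈ 13124.5 m/s.

Δv ≈ 13.1 km/s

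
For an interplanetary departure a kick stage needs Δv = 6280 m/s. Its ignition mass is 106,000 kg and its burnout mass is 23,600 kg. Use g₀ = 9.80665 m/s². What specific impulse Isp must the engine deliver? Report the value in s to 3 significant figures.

ln(m₀/m_f) = ln(106000/23600) = ln(4.492) = 1.5022.
v_e = Δv / ln(m₀/m_f) = 6280 / 1.5022 = 4180.6 m/s.
Isp = v_e / g₀ = 4180.6 / 9.80665 = 426.3 s.

Isp ≈ 426 s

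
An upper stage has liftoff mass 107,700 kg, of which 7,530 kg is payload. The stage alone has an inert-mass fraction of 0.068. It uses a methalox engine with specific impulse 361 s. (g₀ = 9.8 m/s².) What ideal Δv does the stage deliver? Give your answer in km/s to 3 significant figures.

Stage wet mass = m₀ − payload = 107,700 − 7,530 = 100,170 kg.
Stage dry mass = ε × stage wet mass = 0.068 × 100,170 = 6,811.56 kg.
Burnout mass m_f = stage dry + payload = 6,811.56 + 7,530 = 14,341.56 kg.
v_e = Isp · g₀ = 361 × 9.8 = 3537.8 m/s.
Δv = v_e · ln(107,700/14,341.56) = 3537.8 × ln(7.51) = 3537.8 × 2.0162 ≈ 7133 m/s.

Δv ≈ 7.13 km/s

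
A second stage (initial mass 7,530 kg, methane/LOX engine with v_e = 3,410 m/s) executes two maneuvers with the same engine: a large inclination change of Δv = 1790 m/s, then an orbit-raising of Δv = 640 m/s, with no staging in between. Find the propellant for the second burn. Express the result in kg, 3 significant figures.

propellant for the second burn ≈ 762 kg

After the first burn: m = 7530 × exp(−1790/3410.0) = 7530 × 0.59160 = 4,454.75 kg.
After the second burn: m = 4,454.75 × exp(−640/3410.0) = 4,454.75 × 0.82888 = 3,692.45 kg.
Second-burn propellant = 4,454.75 − 3,692.45 = 762.3 kg.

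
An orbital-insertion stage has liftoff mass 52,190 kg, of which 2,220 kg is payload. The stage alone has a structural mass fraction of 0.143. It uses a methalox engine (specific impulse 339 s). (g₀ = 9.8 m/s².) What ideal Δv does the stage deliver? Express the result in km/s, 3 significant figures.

Δv ≈ 5.71 km/s

Stage wet mass = m₀ − payload = 52,190 − 2,220 = 49,970 kg.
Stage dry mass = ε × stage wet mass = 0.143 × 49,970 = 7,145.71 kg.
Burnout mass m_f = stage dry + payload = 7,145.71 + 2,220 = 9,365.71 kg.
v_e = Isp · g₀ = 339 × 9.8 = 3322.2 m/s.
From the ideal rocket equation, Δv = v_e · ln(52,190/9,365.71) = 3322.2 × ln(5.572) = 3322.2 × 1.7178 ≈ 5707 m/s.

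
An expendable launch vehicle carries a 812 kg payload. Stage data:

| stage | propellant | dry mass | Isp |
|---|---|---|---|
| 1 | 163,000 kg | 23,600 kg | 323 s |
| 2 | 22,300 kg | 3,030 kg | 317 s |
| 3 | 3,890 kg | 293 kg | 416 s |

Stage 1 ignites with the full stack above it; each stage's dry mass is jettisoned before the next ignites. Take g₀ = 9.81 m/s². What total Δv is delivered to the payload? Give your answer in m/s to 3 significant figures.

Ignition mass of stage 1 = 163,000+23,600 + 22,300+3,030 + 3,890+293 + 812 = 216,925 kg.
Stage 1: m₀ = 216,925 kg, m_f = 216,925 − 163,000 = 53,925 kg; Δv = 323×9.81×ln(4.023) = 3168.6×1.3920 ≈ 4411 m/s.
Stage 2: m₀ = 30,325 kg, m_f = 30,325 − 22,300 = 8,025 kg; Δv = 317×9.81×ln(3.779) = 3109.8×1.3294 ≈ 4134 m/s.
Stage 3: m₀ = 4,995 kg, m_f = 4,995 − 3,890 = 1,105 kg; Δv = 416×9.81×ln(4.52) = 4081.0×1.5086 ≈ 6157 m/s.
Total Δv = 4411 + 4134 + 6157 = 14702 m/s.

Δv ≈ 14700 m/s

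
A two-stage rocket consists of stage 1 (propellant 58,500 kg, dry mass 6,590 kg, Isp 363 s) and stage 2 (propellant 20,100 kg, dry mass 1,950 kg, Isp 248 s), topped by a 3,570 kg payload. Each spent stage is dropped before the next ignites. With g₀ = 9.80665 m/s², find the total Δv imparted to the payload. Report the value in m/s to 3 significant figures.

Δv ≈ 7420 m/s

Ignition mass of stage 1 = 58,500+6,590 + 20,100+1,950 + 3,570 = 90,710 kg.
Stage 1: m₀ = 90,710 kg, m_f = 90,710 − 58,500 = 32,210 kg; Δv = 363×9.80665×ln(2.816) = 3559.8×1.0354 ≈ 3686 m/s.
Stage 2: m₀ = 25,620 kg, m_f = 25,620 − 20,100 = 5,520 kg; Δv = 248×9.80665×ln(4.641) = 2432.0×1.5350 ≈ 3733 m/s.
Total Δv = 3686 + 3733 = 7419 m/s.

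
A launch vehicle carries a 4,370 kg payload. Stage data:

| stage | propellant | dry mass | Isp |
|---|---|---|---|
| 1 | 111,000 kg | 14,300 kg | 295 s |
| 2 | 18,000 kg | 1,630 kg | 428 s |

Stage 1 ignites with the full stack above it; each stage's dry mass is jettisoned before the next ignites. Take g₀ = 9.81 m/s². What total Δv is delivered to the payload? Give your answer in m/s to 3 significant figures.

Ignition mass of stage 1 = 111,000+14,300 + 18,000+1,630 + 4,370 = 149,300 kg.
Stage 1: m₀ = 149,300 kg, m_f = 149,300 − 111,000 = 38,300 kg; Δv = 295×9.81×ln(3.898) = 2894.0×1.3605 ≈ 3937 m/s.
Stage 2: m₀ = 24,000 kg, m_f = 24,000 − 18,000 = 6,000 kg; Δv = 428×9.81×ln(4) = 4198.7×1.3863 ≈ 5821 m/s.
Total Δv = 3937 + 5821 = 9758 m/s.

Δv ≈ 9760 m/s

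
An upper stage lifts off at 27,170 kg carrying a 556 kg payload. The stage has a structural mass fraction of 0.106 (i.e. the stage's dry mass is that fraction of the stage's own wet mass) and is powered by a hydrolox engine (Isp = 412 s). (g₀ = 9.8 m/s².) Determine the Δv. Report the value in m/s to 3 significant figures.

Stage wet mass = m₀ − payload = 27,170 − 556 = 26,614 kg.
Stage dry mass = ε × stage wet mass = 0.106 × 26,614 = 2,821.08 kg.
Burnout mass m_f = stage dry + payload = 2,821.08 + 556 = 3,377.08 kg.
v_e = Isp · g₀ = 412 × 9.8 = 4037.6 m/s.
Δv = v_e · ln(27,170/3,377.08) = 4037.6 × ln(8.045) = 4037.6 × 2.0851 ≈ 8419 m/s.

Δv ≈ 8420 m/s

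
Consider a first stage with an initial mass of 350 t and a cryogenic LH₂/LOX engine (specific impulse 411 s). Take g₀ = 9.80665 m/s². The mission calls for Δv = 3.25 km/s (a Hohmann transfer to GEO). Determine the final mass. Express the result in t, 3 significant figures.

final mass ≈ 156 t

v_e = Isp · g₀ = 411 × 9.80665 = 4030.5 m/s.
m₀/m_f = exp(Δv / v_e) = exp(3250 / 4030.5) = exp(0.8063) = 2.2397.
m_f = m₀ / 2.2397 = 350 / 2.2397 = 156.271 t.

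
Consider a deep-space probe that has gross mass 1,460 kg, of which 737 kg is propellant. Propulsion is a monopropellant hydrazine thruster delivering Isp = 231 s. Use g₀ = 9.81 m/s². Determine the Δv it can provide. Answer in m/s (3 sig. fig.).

v_e = Isp · g₀ = 231 × 9.81 = 2266.1 m/s.
m_f = m₀ − m_prop = 1,460 − 737 = 723 kg.
Δv = v_e · ln(m₀/m_f) = 2266.1 × ln(2.019) = 2266.1 × 0.7028 ≈ 1592.6 m/s.

Δv ≈ 1590 m/s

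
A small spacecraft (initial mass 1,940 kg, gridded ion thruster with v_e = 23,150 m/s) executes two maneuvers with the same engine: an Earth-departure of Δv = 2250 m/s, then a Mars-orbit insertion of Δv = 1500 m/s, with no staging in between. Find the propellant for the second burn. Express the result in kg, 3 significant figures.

After the first burn: m = 1940 × exp(−2250/23150.0) = 1940 × 0.90738 = 1,760.32 kg.
After the second burn: m = 1,760.32 × exp(−1500/23150.0) = 1,760.32 × 0.93726 = 1,649.88 kg.
Second-burn propellant = 1,760.32 − 1,649.88 = 110.44 kg.

propellant for the second burn ≈ 110 kg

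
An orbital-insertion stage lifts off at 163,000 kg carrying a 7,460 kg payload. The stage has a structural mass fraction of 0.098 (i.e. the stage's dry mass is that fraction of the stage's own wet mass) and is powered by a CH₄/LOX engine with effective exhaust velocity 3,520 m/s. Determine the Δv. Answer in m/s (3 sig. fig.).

Stage wet mass = m₀ − payload = 163,000 − 7,460 = 155,540 kg.
Stage dry mass = ε × stage wet mass = 0.098 × 155,540 = 15,242.9 kg.
Burnout mass m_f = stage dry + payload = 15,242.9 + 7,460 = 22,702.9 kg.
Using Δv = v_e ln(m₀/m_f): Δv = v_e · ln(163,000/22,702.9) = 3520.0 × ln(7.18) = 3520.0 × 1.9713 ≈ 6939 m/s.

Δv ≈ 6940 m/s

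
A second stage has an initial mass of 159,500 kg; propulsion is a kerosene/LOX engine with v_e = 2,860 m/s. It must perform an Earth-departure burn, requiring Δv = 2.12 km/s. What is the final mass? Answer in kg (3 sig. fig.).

Rocket equation: m₀/m_f = exp(Δv / v_e) = exp(2120 / 2860.0) = exp(0.7413) = 2.0986.
m_f = m₀ / 2.0986 = 159,500 / 2.0986 = 76,003 kg.

final mass ≈ 76000 kg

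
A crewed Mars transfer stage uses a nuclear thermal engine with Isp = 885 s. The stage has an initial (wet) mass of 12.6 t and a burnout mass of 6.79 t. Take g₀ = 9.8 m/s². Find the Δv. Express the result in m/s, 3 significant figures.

Δv ≈ 5360 m/s

v_e = Isp · g₀ = 885 × 9.8 = 8673.0 m/s.
Rocket equation: Δv = v_e · ln(m₀/m_f) = 8673.0 × ln(1.856) = 8673.0 × 0.6182 ≈ 5362.0 m/s.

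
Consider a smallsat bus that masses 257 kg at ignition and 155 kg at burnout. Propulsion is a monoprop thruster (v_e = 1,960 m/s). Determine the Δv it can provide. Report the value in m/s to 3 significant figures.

Δv ≈ 991 m/s

Using Δv = v_e ln(m₀/m_f): Δv = v_e · ln(m₀/m_f) = 1960.0 × ln(1.658) = 1960.0 × 0.5057 ≈ 991.1 m/s.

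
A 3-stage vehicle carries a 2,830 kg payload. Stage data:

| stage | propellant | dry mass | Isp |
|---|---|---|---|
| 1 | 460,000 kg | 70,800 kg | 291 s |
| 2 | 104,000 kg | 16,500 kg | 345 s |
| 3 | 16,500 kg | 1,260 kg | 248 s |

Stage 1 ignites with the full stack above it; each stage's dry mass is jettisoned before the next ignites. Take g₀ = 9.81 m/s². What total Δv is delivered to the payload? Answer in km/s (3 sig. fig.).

Δv ≈ 11.7 km/s

Ignition mass of stage 1 = 460,000+70,800 + 104,000+16,500 + 16,500+1,260 + 2,830 = 671,890 kg.
Stage 1: m₀ = 671,890 kg, m_f = 671,890 − 460,000 = 211,890 kg; Δv = 291×9.81×ln(3.171) = 2854.7×1.1540 ≈ 3294 m/s.
Stage 2: m₀ = 141,090 kg, m_f = 141,090 − 104,000 = 37,090 kg; Δv = 345×9.81×ln(3.804) = 3384.5×1.3361 ≈ 4522 m/s.
Stage 3: m₀ = 20,590 kg, m_f = 20,590 − 16,500 = 4,090 kg; Δv = 248×9.81×ln(5.034) = 2432.9×1.6163 ≈ 3932 m/s.
Total Δv = 3294 + 4522 + 3932 = 11748 m/s.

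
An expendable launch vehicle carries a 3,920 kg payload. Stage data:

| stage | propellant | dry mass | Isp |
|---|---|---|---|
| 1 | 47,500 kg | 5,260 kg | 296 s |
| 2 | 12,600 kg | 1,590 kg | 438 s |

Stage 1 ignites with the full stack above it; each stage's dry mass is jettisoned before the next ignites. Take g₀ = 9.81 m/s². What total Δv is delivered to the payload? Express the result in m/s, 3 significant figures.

Δv ≈ 8330 m/s

Ignition mass of stage 1 = 47,500+5,260 + 12,600+1,590 + 3,920 = 70,870 kg.
Stage 1: m₀ = 70,870 kg, m_f = 70,870 − 47,500 = 23,370 kg; Δv = 296×9.81×ln(3.033) = 2903.8×1.1094 ≈ 3221 m/s.
Stage 2: m₀ = 18,110 kg, m_f = 18,110 − 12,600 = 5,510 kg; Δv = 438×9.81×ln(3.287) = 4296.8×1.1899 ≈ 5113 m/s.
Total Δv = 3221 + 5113 = 8334 m/s.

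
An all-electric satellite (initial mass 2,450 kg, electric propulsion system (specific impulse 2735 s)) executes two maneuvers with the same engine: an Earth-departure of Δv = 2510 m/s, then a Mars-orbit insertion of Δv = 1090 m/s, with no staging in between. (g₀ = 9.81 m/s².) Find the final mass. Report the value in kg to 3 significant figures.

v_e = Isp · g₀ = 2735 × 9.81 = 26830.4 m/s.
After the first burn: m = 2450 × exp(−2510/26830.4) = 2450 × 0.91069 = 2,231.19 kg.
After the second burn: m = 2,231.19 × exp(−1090/26830.4) = 2,231.19 × 0.96019 = 2,142.37 kg.

final mass ≈ 2140 kg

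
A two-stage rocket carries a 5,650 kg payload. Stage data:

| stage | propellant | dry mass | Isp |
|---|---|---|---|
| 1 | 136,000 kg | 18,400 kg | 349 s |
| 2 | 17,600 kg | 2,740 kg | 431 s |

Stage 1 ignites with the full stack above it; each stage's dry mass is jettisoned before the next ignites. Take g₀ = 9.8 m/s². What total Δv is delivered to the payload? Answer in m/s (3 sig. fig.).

Ignition mass of stage 1 = 136,000+18,400 + 17,600+2,740 + 5,650 = 180,390 kg.
Stage 1: m₀ = 180,390 kg, m_f = 180,390 − 136,000 = 44,390 kg; Δv = 349×9.8×ln(4.064) = 3420.2×1.4021 ≈ 4795 m/s.
Stage 2: m₀ = 25,990 kg, m_f = 25,990 − 17,600 = 8,390 kg; Δv = 431×9.8×ln(3.098) = 4223.8×1.1307 ≈ 4776 m/s.
Total Δv = 4795 + 4776 = 9571 m/s.

Δv ≈ 9570 m/s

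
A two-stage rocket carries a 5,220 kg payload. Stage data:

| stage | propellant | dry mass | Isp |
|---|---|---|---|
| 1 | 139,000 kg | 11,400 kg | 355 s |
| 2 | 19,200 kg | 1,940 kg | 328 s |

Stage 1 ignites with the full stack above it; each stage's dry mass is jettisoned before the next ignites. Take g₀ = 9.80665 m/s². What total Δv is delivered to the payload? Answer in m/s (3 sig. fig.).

Ignition mass of stage 1 = 139,000+11,400 + 19,200+1,940 + 5,220 = 176,760 kg.
Stage 1: m₀ = 176,760 kg, m_f = 176,760 − 139,000 = 37,760 kg; Δv = 355×9.80665×ln(4.681) = 3481.4×1.5435 ≈ 5374 m/s.
Stage 2: m₀ = 26,360 kg, m_f = 26,360 − 19,200 = 7,160 kg; Δv = 328×9.80665×ln(3.682) = 3216.6×1.3033 ≈ 4192 m/s.
Total Δv = 5374 + 4192 = 9566 m/s.

Δv ≈ 9570 m/s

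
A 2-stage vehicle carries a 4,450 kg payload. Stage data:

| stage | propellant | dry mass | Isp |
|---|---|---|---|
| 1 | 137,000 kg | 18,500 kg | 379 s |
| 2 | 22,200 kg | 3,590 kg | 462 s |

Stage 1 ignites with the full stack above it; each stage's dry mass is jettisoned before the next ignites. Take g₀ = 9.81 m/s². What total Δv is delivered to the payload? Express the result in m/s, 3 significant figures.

Ignition mass of stage 1 = 137,000+18,500 + 22,200+3,590 + 4,450 = 185,740 kg.
Stage 1: m₀ = 185,740 kg, m_f = 185,740 − 137,000 = 48,740 kg; Δv = 379×9.81×ln(3.811) = 3718.0×1.3378 ≈ 4974 m/s.
Stage 2: m₀ = 30,240 kg, m_f = 30,240 − 22,200 = 8,040 kg; Δv = 462×9.81×ln(3.761) = 4532.2×1.3247 ≈ 6004 m/s.
Total Δv = 4974 + 6004 = 10978 m/s.

Δv ≈ 11000 m/s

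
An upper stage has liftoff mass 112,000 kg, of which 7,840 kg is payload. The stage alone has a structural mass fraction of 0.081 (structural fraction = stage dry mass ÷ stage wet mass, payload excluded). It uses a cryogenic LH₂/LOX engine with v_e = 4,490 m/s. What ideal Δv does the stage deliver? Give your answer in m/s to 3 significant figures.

Stage wet mass = m₀ − payload = 112,000 − 7,840 = 104,160 kg.
Stage dry mass = ε × stage wet mass = 0.081 × 104,160 = 8,436.96 kg.
Burnout mass m_f = stage dry + payload = 8,436.96 + 7,840 = 16,276.96 kg.
By the Tsiolkovsky rocket equation, Δv = v_e · ln(112,000/16,276.96) = 4490.0 × ln(6.881) = 4490.0 × 1.9287 ≈ 8660 m/s.

Δv ≈ 8660 m/s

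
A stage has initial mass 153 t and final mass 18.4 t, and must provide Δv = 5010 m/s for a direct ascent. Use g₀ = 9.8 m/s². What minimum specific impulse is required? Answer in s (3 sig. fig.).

ln(m₀/m_f) = ln(153000/18400) = ln(8.315) = 2.1181.
Using Δv = v_e ln(m₀/m_f): v_e = Δv / ln(m₀/m_f) = 5010 / 2.1181 = 2365.3 m/s.
Isp = v_e / g₀ = 2365.3 / 9.8 = 241.4 s.

Isp ≈ 241 s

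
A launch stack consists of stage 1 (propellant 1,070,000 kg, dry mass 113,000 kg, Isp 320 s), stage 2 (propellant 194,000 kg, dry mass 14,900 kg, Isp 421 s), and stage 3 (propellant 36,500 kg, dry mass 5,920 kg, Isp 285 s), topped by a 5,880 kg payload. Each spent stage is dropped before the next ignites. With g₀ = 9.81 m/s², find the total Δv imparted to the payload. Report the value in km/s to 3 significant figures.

Δv ≈ 14.0 km/s

Ignition mass of stage 1 = 1,070,000+113,000 + 194,000+14,900 + 36,500+5,920 + 5,880 = 1,440,200 kg.
Stage 1: m₀ = 1,440,200 kg, m_f = 1,440,200 − 1,070,000 = 370,200 kg; Δv = 320×9.81×ln(3.89) = 3139.2×1.3585 ≈ 4265 m/s.
Stage 2: m₀ = 257,200 kg, m_f = 257,200 − 194,000 = 63,200 kg; Δv = 421×9.81×ln(4.07) = 4130.0×1.4035 ≈ 5797 m/s.
Stage 3: m₀ = 48,300 kg, m_f = 48,300 − 36,500 = 11,800 kg; Δv = 285×9.81×ln(4.093) = 2795.9×1.4093 ≈ 3940 m/s.
Total Δv = 4265 + 5797 + 3940 = 14002 m/s.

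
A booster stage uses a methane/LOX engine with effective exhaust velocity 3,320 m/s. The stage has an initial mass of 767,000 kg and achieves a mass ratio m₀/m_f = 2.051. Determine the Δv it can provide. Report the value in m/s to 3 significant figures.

Δv ≈ 2380 m/s

Δv = v_e · ln(2.051) = 3320.0 × 0.7183 ≈ 2384.8 m/s.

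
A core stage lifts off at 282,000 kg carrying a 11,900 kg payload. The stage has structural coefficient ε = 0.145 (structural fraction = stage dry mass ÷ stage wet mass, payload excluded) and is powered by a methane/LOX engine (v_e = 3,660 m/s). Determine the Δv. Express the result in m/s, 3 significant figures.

Δv ≈ 6250 m/s

Stage wet mass = m₀ − payload = 282,000 − 11,900 = 270,100 kg.
Stage dry mass = ε × stage wet mass = 0.145 × 270,100 = 39,164.5 kg.
Burnout mass m_f = stage dry + payload = 39,164.5 + 11,900 = 51,064.5 kg.
Rocket equation: Δv = v_e · ln(282,000/51,064.5) = 3660.0 × ln(5.522) = 3660.0 × 1.7088 ≈ 6254 m/s.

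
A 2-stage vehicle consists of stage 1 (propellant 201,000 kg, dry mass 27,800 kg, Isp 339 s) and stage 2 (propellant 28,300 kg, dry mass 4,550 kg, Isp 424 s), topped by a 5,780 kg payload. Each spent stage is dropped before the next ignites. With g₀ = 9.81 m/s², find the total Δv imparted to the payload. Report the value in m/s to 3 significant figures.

Ignition mass of stage 1 = 201,000+27,800 + 28,300+4,550 + 5,780 = 267,430 kg.
Stage 1: m₀ = 267,430 kg, m_f = 267,430 − 201,000 = 66,430 kg; Δv = 339×9.81×ln(4.026) = 3325.6×1.3927 ≈ 4632 m/s.
Stage 2: m₀ = 38,630 kg, m_f = 38,630 − 28,300 = 10,330 kg; Δv = 424×9.81×ln(3.74) = 4159.4×1.3190 ≈ 5486 m/s.
Total Δv = 4632 + 5486 = 10118 m/s.

Δv ≈ 10100 m/s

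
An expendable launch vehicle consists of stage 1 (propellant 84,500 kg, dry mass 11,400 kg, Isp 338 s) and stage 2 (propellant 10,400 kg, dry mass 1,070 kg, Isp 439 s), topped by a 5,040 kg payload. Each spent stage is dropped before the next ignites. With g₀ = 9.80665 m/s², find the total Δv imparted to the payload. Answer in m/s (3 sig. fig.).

Δv ≈ 8900 m/s

Ignition mass of stage 1 = 84,500+11,400 + 10,400+1,070 + 5,040 = 112,410 kg.
Stage 1: m₀ = 112,410 kg, m_f = 112,410 − 84,500 = 27,910 kg; Δv = 338×9.80665×ln(4.028) = 3314.6×1.3932 ≈ 4618 m/s.
Stage 2: m₀ = 16,510 kg, m_f = 16,510 − 10,400 = 6,110 kg; Δv = 439×9.80665×ln(2.702) = 4305.1×0.9940 ≈ 4279 m/s.
Total Δv = 4618 + 4279 = 8897 m/s.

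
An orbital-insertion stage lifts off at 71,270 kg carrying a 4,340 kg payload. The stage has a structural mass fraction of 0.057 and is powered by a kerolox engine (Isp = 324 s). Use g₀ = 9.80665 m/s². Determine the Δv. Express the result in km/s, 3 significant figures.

Stage wet mass = m₀ − payload = 71,270 − 4,340 = 66,930 kg.
Stage dry mass = ε × stage wet mass = 0.057 × 66,930 = 3,815.01 kg.
Burnout mass m_f = stage dry + payload = 3,815.01 + 4,340 = 8,155.01 kg.
v_e = Isp · g₀ = 324 × 9.80665 = 3177.4 m/s.
Using Δv = v_e ln(m₀/m_f): Δv = v_e · ln(71,270/8,155.01) = 3177.4 × ln(8.739) = 3177.4 × 2.1678 ≈ 6888 m/s.

Δv ≈ 6.89 km/s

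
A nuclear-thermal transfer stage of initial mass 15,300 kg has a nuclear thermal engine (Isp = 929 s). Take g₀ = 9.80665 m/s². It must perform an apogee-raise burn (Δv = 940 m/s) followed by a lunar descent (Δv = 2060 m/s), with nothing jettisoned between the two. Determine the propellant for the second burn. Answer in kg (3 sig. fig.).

v_e = Isp · g₀ = 929 × 9.80665 = 9110.4 m/s.
After the first burn: m = 15300 × exp(−940/9110.4) = 15300 × 0.90197 = 13,800.1 kg.
After the second burn: m = 13,800.1 × exp(−2060/9110.4) = 13,800.1 × 0.79763 = 11,007.4 kg.
Second-burn propellant = 13,800.1 − 11,007.4 = 2,792.7 kg.

propellant for the second burn ≈ 2790 kg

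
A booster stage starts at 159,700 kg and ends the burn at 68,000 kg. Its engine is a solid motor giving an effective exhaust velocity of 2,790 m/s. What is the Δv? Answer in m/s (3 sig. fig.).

Δv ≈ 2380 m/s

Rocket equation: Δv = v_e · ln(m₀/m_f) = 2790.0 × ln(2.349) = 2790.0 × 0.8538 ≈ 2382.1 m/s.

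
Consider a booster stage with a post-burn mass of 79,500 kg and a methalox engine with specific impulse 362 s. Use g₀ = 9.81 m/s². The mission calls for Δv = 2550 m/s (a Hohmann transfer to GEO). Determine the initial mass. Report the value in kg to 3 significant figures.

v_e = Isp · g₀ = 362 × 9.81 = 3551.2 m/s.
Rocket equation: m₀/m_f = exp(Δv / v_e) = exp(2550 / 3551.2) = exp(0.7181) = 2.0505.
m₀ = m_f × 2.0505 = 79,500 × 2.0505 = 163,015 kg.

initial mass ≈ 163000 kg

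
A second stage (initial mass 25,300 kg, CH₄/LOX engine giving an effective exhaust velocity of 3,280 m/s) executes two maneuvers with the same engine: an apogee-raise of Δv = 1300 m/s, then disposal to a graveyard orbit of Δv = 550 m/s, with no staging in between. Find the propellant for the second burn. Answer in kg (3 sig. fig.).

propellant for the second burn ≈ 2630 kg

After the first burn: m = 25300 × exp(−1300/3280.0) = 25300 × 0.67278 = 17,021.3 kg.
After the second burn: m = 17,021.3 × exp(−550/3280.0) = 17,021.3 × 0.84562 = 14,393.6 kg.
Second-burn propellant = 17,021.3 − 14,393.6 = 2,627.7 kg.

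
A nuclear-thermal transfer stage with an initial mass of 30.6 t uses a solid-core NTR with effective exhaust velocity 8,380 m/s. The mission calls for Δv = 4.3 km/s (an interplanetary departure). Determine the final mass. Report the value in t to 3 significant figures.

final mass ≈ 18.3 t

Rocket equation: m₀/m_f = exp(Δv / v_e) = exp(4300 / 8380.0) = exp(0.5131) = 1.6705.
m_f = m₀ / 1.6705 = 30.6 / 1.6705 = 18.3179 t.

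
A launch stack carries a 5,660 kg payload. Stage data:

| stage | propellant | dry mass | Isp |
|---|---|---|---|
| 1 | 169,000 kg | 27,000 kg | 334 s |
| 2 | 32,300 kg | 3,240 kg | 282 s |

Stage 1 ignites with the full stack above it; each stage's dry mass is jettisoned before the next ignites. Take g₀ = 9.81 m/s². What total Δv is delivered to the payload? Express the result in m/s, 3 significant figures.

Δv ≈ 8320 m/s

Ignition mass of stage 1 = 169,000+27,000 + 32,300+3,240 + 5,660 = 237,200 kg.
Stage 1: m₀ = 237,200 kg, m_f = 237,200 − 169,000 = 68,200 kg; Δv = 334×9.81×ln(3.478) = 3276.5×1.2465 ≈ 4084 m/s.
Stage 2: m₀ = 41,200 kg, m_f = 41,200 − 32,300 = 8,900 kg; Δv = 282×9.81×ln(4.629) = 2766.4×1.5324 ≈ 4239 m/s.
Total Δv = 4084 + 4239 = 8323 m/s.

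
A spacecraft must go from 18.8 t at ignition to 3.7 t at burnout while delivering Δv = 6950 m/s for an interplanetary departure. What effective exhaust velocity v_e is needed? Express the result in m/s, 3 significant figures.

ln(m₀/m_f) = ln(18800/3700) = ln(5.081) = 1.6255.
v_e = Δv / ln(m₀/m_f) = 6950 / 1.6255 = 4275.5 m/s.

v_e ≈ 4280 m/s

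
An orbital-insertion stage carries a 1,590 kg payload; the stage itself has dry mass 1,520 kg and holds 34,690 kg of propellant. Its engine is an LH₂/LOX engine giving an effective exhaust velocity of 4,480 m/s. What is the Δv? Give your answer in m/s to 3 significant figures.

m₀ = payload + dry + propellant = 1,590 + 1,520 + 34,690 = 37,800 kg.
m_f = payload + dry = 1,590 + 1,520 = 3,110 kg.
From the ideal rocket equation, Δv = v_e · ln(m₀/m_f) = 4480.0 × ln(12.15) = 4480.0 × 2.4977 ≈ 11189.6 m/s.

Δv ≈ 11200 m/s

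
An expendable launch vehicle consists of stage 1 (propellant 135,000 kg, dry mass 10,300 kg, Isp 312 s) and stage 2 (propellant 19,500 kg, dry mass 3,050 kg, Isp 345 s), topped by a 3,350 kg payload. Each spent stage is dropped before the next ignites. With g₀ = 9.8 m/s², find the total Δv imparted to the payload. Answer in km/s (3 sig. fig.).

Δv ≈ 9.48 km/s

Ignition mass of stage 1 = 135,000+10,300 + 19,500+3,050 + 3,350 = 171,200 kg.
Stage 1: m₀ = 171,200 kg, m_f = 171,200 − 135,000 = 36,200 kg; Δv = 312×9.8×ln(4.729) = 3057.6×1.5538 ≈ 4751 m/s.
Stage 2: m₀ = 25,900 kg, m_f = 25,900 − 19,500 = 6,400 kg; Δv = 345×9.8×ln(4.047) = 3381.0×1.3979 ≈ 4726 m/s.
Total Δv = 4751 + 4726 = 9477 m/s.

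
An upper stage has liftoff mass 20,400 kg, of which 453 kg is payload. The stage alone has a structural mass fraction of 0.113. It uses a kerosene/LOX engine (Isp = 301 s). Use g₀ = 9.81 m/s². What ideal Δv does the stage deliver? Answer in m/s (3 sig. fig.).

Stage wet mass = m₀ − payload = 20,400 − 453 = 19,947 kg.
Stage dry mass = ε × stage wet mass = 0.113 × 19,947 = 2,254.01 kg.
Burnout mass m_f = stage dry + payload = 2,254.01 + 453 = 2,707.01 kg.
v_e = Isp · g₀ = 301 × 9.81 = 2952.8 m/s.
Δv = v_e · ln(20,400/2,707.01) = 2952.8 × ln(7.536) = 2952.8 × 2.0197 ≈ 5964 m/s.

Δv ≈ 5960 m/s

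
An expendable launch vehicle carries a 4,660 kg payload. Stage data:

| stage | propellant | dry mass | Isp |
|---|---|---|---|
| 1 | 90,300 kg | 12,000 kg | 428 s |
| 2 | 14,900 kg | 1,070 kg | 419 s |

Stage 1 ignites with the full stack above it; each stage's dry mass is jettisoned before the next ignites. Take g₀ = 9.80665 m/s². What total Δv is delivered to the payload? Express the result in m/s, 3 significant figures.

Δv ≈ 10800 m/s

Ignition mass of stage 1 = 90,300+12,000 + 14,900+1,070 + 4,660 = 122,930 kg.
Stage 1: m₀ = 122,930 kg, m_f = 122,930 − 90,300 = 32,630 kg; Δv = 428×9.80665×ln(3.767) = 4197.2×1.3264 ≈ 5567 m/s.
Stage 2: m₀ = 20,630 kg, m_f = 20,630 − 14,900 = 5,730 kg; Δv = 419×9.80665×ln(3.6) = 4109.0×1.2810 ≈ 5264 m/s.
Total Δv = 5567 + 5264 = 10831 m/s.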